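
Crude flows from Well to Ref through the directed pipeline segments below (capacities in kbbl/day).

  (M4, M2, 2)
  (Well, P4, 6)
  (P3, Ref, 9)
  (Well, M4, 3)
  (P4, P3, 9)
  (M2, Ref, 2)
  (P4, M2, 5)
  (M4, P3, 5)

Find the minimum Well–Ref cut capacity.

9

Augment Well→M4→M2→Ref: bottleneck 2, flow now 2.
Augment Well→M4→P3→Ref: bottleneck 1, flow now 3.
Augment Well→P4→P3→Ref: bottleneck 6, flow now 9.
No augmenting path remains; maximum flow = 9.
By max-flow min-cut, the minimum cut capacity equals the max flow.
In the residual graph, reachable from Well: {Well}.
Min-cut edges: Well→M4 (3), Well→P4 (6); capacity 3 + 6 = 9.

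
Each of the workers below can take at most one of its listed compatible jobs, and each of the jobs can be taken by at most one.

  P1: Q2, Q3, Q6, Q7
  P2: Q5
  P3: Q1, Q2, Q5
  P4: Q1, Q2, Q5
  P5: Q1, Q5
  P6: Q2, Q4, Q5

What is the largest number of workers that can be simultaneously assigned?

5

Unit-capacity flow: source→left, listed edges, right→sink; max matching = max flow.
Augmenting path P1→Q2 (+1); matched 1.
Augmenting path P2→Q5 (+1); matched 2.
Augmenting path P3→Q1 (+1); matched 3.
Augmenting path P6→Q4 (+1); matched 4.
Augmenting path P4→Q2→P1→Q3 (+1); matched 5.
No augmenting path remains; maximum matching = 5.
König certificate: {P1, P6, Q1, Q2, Q5} is a vertex cover of size 5 (every listed pair touches it), so no matching can be larger.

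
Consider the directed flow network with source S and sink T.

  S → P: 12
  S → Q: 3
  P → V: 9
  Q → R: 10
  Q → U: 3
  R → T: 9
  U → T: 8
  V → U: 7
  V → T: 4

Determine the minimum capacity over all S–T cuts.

12

Augment S→P→V→T: bottleneck 4, flow now 4.
Augment S→Q→R→T: bottleneck 3, flow now 7.
Augment S→P→V→U→T: bottleneck 5, flow now 12.
No augmenting path remains; maximum flow = 12.
By max-flow min-cut, the minimum cut capacity equals the max flow.
In the residual graph, reachable from S: {S, P}.
Min-cut edges: S→Q (3), P→V (9); capacity 3 + 9 = 12.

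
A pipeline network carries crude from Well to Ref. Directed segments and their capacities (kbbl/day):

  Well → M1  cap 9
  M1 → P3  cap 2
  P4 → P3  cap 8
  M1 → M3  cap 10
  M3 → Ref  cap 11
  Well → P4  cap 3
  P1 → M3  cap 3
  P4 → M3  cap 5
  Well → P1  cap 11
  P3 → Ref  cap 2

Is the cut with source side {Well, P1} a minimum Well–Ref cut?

No — its capacity is 15, but the minimum cut has capacity 13.

Given cut capacity: 9 + 3 + 3 = 15.
Augment Well→M1→M3→Ref: bottleneck 9, flow now 9.
Augment Well→P1→M3→Ref: bottleneck 2, flow now 11.
Augment Well→P4→P3→Ref: bottleneck 2, flow now 13.
No augmenting path remains; maximum flow = 13.
In the residual graph, reachable from Well: {Well, M1, P1, P4, M3, P3}.
Min-cut edges: M3→Ref (11), P3→Ref (2); capacity 11 + 2 = 13.
Cut capacity 15 exceeds the max flow 13, so it is not minimum.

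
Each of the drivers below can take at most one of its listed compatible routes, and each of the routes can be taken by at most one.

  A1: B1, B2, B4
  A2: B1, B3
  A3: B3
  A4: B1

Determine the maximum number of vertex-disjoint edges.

Unit-capacity flow: source→left, listed edges, right→sink; max matching = max flow.
Augmenting path A1→B1 (+1); matched 1.
Augmenting path A2→B3 (+1); matched 2.
Augmenting path A4→B1→A1→B2 (+1); matched 3.
No augmenting path remains; maximum matching = 3.
König certificate: {A1, B1, B3} is a vertex cover of size 3 (every listed pair touches it), so no matching can be larger.

3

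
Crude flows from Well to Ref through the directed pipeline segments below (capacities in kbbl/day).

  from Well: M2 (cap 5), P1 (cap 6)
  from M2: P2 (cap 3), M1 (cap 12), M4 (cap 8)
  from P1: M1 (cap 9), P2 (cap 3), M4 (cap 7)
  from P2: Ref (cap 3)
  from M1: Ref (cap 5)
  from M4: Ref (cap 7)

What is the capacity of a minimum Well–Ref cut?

Augment Well→M2→P2→Ref: bottleneck 3, flow now 3.
Augment Well→M2→M1→Ref: bottleneck 2, flow now 5.
Augment Well→P1→M1→Ref: bottleneck 3, flow now 8.
Augment Well→P1→M4→Ref: bottleneck 3, flow now 11.
No augmenting path remains; maximum flow = 11.
By max-flow min-cut, the minimum cut capacity equals the max flow.
In the residual graph, reachable from Well: {Well}.
Min-cut edges: Well→M2 (5), Well→P1 (6); capacity 5 + 6 = 11.

11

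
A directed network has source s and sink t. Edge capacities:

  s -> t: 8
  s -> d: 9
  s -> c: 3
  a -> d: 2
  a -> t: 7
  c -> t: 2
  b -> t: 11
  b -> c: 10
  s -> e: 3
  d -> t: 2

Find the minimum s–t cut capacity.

12

Augment s→t: bottleneck 8, flow now 8.
Augment s→c→t: bottleneck 2, flow now 10.
Augment s→d→t: bottleneck 2, flow now 12.
No augmenting path remains; maximum flow = 12.
By max-flow min-cut, the minimum cut capacity equals the max flow.
In the residual graph, reachable from s: {s, c, d, e}.
Min-cut edges: s→t (8), c→t (2), d→t (2); capacity 8 + 2 + 2 = 12.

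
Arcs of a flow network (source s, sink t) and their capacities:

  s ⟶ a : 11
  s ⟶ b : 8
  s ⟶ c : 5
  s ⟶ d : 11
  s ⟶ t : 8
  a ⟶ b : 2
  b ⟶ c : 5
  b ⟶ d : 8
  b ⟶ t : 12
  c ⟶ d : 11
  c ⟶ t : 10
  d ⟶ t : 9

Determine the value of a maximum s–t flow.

32

Augment s→t: bottleneck 8, flow now 8.
Augment s→b→t: bottleneck 8, flow now 16.
Augment s→c→t: bottleneck 5, flow now 21.
Augment s→d→t: bottleneck 9, flow now 30.
Augment s→a→b→t: bottleneck 2, flow now 32.
No augmenting path remains; maximum flow = 32.
In the residual graph, reachable from s: {s, a, d}.
Min-cut edges: s→b (8), s→c (5), s→t (8), a→b (2), d→t (9); capacity 8 + 5 + 8 + 2 + 9 = 32.
This cut is saturated, so no flow can exceed 32.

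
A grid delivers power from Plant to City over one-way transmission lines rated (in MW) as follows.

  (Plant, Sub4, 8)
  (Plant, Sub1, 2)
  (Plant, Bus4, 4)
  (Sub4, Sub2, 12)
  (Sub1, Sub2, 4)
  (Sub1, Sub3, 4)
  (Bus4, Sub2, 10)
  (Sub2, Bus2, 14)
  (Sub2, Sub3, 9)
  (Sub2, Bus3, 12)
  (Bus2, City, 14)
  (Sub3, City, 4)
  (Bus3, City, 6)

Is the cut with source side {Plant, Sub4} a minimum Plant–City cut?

Given cut capacity: 2 + 4 + 12 = 18.
Augment Plant→Sub1→Sub3→City: bottleneck 2, flow now 2.
Augment Plant→Sub4→Sub2→Bus2→City: bottleneck 8, flow now 10.
Augment Plant→Bus4→Sub2→Bus2→City: bottleneck 4, flow now 14.
No augmenting path remains; maximum flow = 14.
In the residual graph, reachable from Plant: {Plant}.
Min-cut edges: Plant→Sub4 (8), Plant→Sub1 (2), Plant→Bus4 (4); capacity 8 + 2 + 4 = 14.
Cut capacity 18 exceeds the max flow 14, so it is not minimum.

No — its capacity is 18, but the minimum cut has capacity 14.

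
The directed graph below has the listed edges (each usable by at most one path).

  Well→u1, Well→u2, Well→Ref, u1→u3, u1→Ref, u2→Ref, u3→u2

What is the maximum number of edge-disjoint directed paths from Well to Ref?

Assign every edge capacity 1; by Menger, the answer equals the max flow.
Path Well→Ref (+1); total 1.
Path Well→u1→Ref (+1); total 2.
Path Well→u2→Ref (+1); total 3.
No residual Well→Ref path; max flow = 3.
Certifying cut of size 3: {Well→Ref, Well→u1, Well→u2}.

3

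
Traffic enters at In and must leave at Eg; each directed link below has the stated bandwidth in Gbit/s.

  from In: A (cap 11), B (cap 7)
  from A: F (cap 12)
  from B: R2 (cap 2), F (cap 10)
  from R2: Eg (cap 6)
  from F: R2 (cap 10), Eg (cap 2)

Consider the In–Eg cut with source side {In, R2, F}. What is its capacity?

26

Edges leaving {In, R2, F}: In→A (11), In→B (7), R2→Eg (6), F→Eg (2).
Cut capacity = 11 + 7 + 6 + 2 = 26.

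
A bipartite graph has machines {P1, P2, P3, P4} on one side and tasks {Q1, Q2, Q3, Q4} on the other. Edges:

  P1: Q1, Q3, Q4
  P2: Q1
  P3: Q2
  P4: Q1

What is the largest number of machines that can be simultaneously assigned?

Unit-capacity flow: source→left, listed edges, right→sink; max matching = max flow.
Augmenting path P1→Q1 (+1); matched 1.
Augmenting path P3→Q2 (+1); matched 2.
Augmenting path P2→Q1→P1→Q3 (+1); matched 3.
No augmenting path remains; maximum matching = 3.
König certificate: {P1, P3, Q1} is a vertex cover of size 3 (every listed pair touches it), so no matching can be larger.

3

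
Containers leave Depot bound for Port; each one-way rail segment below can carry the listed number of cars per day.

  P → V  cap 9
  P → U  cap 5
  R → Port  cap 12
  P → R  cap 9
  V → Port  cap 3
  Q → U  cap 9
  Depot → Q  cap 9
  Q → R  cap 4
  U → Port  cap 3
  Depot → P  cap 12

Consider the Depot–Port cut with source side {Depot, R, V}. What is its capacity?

36

Edges leaving {Depot, R, V}: Depot→P (12), Depot→Q (9), R→Port (12), V→Port (3).
Cut capacity = 12 + 9 + 12 + 3 = 36.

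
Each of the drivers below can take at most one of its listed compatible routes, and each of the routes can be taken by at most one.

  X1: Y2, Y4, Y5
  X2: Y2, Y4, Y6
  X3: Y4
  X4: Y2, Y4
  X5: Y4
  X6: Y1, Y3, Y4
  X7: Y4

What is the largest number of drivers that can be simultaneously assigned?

5

Unit-capacity flow: source→left, listed edges, right→sink; max matching = max flow.
Augmenting path X1→Y2 (+1); matched 1.
Augmenting path X2→Y4 (+1); matched 2.
Augmenting path X6→Y1 (+1); matched 3.
Augmenting path X3→Y4→X2→Y6 (+1); matched 4.
Augmenting path X4→Y2→X1→Y5 (+1); matched 5.
No augmenting path remains; maximum matching = 5.
König certificate: {X1, X2, X4, X6, Y4} is a vertex cover of size 5 (every listed pair touches it), so no matching can be larger.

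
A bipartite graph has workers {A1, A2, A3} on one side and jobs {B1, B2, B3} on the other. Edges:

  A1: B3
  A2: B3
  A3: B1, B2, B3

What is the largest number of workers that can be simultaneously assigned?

Unit-capacity flow: source→left, listed edges, right→sink; max matching = max flow.
Augmenting path A1→B3 (+1); matched 1.
Augmenting path A3→B1 (+1); matched 2.
No augmenting path remains; maximum matching = 2.
König certificate: {A3, B3} is a vertex cover of size 2 (every listed pair touches it), so no matching can be larger.

2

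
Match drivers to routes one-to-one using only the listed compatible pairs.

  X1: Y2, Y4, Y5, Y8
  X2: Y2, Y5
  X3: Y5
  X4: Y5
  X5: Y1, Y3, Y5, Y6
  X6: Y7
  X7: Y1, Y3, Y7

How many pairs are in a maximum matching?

Unit-capacity flow: source→left, listed edges, right→sink; max matching = max flow.
Augmenting path X1→Y2 (+1); matched 1.
Augmenting path X2→Y5 (+1); matched 2.
Augmenting path X5→Y1 (+1); matched 3.
Augmenting path X6→Y7 (+1); matched 4.
Augmenting path X7→Y3 (+1); matched 5.
Augmenting path X3→Y5→X2→Y2→X1→Y4 (+1); matched 6.
No augmenting path remains; maximum matching = 6.
König certificate: {X1, X2, X5, X6, X7, Y5} is a vertex cover of size 6 (every listed pair touches it), so no matching can be larger.

6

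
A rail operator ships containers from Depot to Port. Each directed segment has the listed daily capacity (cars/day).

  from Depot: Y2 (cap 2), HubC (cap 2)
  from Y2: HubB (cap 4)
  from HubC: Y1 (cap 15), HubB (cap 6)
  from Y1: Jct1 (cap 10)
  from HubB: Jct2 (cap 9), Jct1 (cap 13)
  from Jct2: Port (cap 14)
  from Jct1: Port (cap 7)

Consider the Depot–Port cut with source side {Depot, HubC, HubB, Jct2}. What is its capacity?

Edges leaving {Depot, HubC, HubB, Jct2}: Depot→Y2 (2), HubC→Y1 (15), HubB→Jct1 (13), Jct2→Port (14).
Cut capacity = 2 + 15 + 13 + 14 = 44.

44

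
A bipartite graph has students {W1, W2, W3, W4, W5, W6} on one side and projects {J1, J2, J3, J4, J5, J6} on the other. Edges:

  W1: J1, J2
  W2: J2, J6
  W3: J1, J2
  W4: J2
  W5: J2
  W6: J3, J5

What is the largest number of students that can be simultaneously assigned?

4

Unit-capacity flow: source→left, listed edges, right→sink; max matching = max flow.
Augmenting path W1→J1 (+1); matched 1.
Augmenting path W2→J2 (+1); matched 2.
Augmenting path W6→J3 (+1); matched 3.
Augmenting path W3→J2→W2→J6 (+1); matched 4.
No augmenting path remains; maximum matching = 4.
König certificate: {W2, W6, J1, J2} is a vertex cover of size 4 (every listed pair touches it), so no matching can be larger.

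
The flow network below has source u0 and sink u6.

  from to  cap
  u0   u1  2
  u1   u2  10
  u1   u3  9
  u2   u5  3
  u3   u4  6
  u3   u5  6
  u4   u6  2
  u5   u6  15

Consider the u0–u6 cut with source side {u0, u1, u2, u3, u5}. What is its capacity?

Edges leaving {u0, u1, u2, u3, u5}: u3→u4 (6), u5→u6 (15).
Cut capacity = 6 + 15 = 21.

21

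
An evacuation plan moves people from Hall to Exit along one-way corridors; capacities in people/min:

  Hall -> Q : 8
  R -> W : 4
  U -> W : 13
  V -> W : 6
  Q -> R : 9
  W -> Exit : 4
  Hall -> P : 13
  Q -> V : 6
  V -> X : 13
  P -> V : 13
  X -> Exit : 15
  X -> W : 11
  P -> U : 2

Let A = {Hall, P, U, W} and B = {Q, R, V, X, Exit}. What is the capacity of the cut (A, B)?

Edges leaving {Hall, P, U, W}: Hall→Q (8), P→V (13), W→Exit (4).
Cut capacity = 8 + 13 + 4 = 25.

25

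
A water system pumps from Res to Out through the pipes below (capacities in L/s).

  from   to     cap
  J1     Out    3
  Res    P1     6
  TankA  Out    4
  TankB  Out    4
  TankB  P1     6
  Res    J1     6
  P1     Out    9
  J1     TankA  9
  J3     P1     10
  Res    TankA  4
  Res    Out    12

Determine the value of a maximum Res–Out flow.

25

Augment Res→Out: bottleneck 12, flow now 12.
Augment Res→J1→Out: bottleneck 3, flow now 15.
Augment Res→TankA→Out: bottleneck 4, flow now 19.
Augment Res→P1→Out: bottleneck 6, flow now 25.
No augmenting path remains; maximum flow = 25.
In the residual graph, reachable from Res: {Res, J1, TankA}.
Min-cut edges: Res→P1 (6), Res→Out (12), J1→Out (3), TankA→Out (4); capacity 6 + 12 + 3 + 4 = 25.
This cut is saturated, so no flow can exceed 25.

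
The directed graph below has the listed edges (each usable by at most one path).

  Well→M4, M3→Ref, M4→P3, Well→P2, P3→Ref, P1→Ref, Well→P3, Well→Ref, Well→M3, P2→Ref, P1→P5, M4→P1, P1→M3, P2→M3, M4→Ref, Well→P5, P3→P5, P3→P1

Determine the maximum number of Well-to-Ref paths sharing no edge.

Assign every edge capacity 1; by Menger, the answer equals the max flow.
Path Well→Ref (+1); total 1.
Path Well→M4→Ref (+1); total 2.
Path Well→P2→Ref (+1); total 3.
Path Well→P3→Ref (+1); total 4.
Path Well→M3→Ref (+1); total 5.
No residual Well→Ref path; max flow = 5.
Certifying cut of size 5: {Well→M3, Well→M4, Well→P2, Well→P3, Well→Ref}.

5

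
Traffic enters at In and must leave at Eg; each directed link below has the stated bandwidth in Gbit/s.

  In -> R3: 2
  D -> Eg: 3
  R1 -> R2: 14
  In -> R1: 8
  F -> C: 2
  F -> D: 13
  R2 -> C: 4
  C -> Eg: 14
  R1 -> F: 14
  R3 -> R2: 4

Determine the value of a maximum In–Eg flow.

9

Augment In→R3→R2→C→Eg: bottleneck 2, flow now 2.
Augment In→R1→F→C→Eg: bottleneck 2, flow now 4.
Augment In→R1→F→D→Eg: bottleneck 3, flow now 7.
Augment In→R1→R2→C→Eg: bottleneck 2, flow now 9.
No augmenting path remains; maximum flow = 9.
In the residual graph, reachable from In: {In, R3, R1, F, R2, D}.
Min-cut edges: F→C (2), R2→C (4), D→Eg (3); capacity 2 + 4 + 3 = 9.
This cut is saturated, so no flow can exceed 9.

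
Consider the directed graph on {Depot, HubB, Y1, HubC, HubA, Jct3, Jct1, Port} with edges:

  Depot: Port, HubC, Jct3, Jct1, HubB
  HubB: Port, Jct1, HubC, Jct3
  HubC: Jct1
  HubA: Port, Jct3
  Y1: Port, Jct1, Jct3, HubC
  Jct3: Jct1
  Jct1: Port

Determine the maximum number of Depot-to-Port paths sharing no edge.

3

Assign every edge capacity 1; by Menger, the answer equals the max flow.
Path Depot→Port (+1); total 1.
Path Depot→HubB→Port (+1); total 2.
Path Depot→Jct1→Port (+1); total 3.
No residual Depot→Port path; max flow = 3.
Certifying cut of size 3: {Depot→HubB, Depot→Port, Jct1→Port}.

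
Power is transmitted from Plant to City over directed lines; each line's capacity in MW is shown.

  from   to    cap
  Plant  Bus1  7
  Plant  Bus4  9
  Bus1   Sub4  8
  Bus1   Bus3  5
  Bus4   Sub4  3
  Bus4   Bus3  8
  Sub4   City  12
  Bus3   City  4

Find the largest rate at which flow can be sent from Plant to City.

Augment Plant→Bus1→Sub4→City: bottleneck 7, flow now 7.
Augment Plant→Bus4→Sub4→City: bottleneck 3, flow now 10.
Augment Plant→Bus4→Bus3→City: bottleneck 4, flow now 14.
No augmenting path remains; maximum flow = 14.
In the residual graph, reachable from Plant: {Plant, Bus4, Bus3}.
Min-cut edges: Plant→Bus1 (7), Bus4→Sub4 (3), Bus3→City (4); capacity 7 + 3 + 4 = 14.
This cut is saturated, so no flow can exceed 14.

14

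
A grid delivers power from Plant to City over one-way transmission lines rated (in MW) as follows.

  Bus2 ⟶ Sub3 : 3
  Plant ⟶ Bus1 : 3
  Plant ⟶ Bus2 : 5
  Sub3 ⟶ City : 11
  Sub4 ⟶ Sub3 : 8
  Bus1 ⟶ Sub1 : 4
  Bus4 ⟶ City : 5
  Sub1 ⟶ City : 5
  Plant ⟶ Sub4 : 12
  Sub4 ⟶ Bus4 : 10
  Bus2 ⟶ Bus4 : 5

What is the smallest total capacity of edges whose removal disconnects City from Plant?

Augment Plant→Bus1→Sub1→City: bottleneck 3, flow now 3.
Augment Plant→Bus2→Sub3→City: bottleneck 3, flow now 6.
Augment Plant→Bus2→Bus4→City: bottleneck 2, flow now 8.
Augment Plant→Sub4→Sub3→City: bottleneck 8, flow now 16.
Augment Plant→Sub4→Bus4→City: bottleneck 3, flow now 19.
No augmenting path remains; maximum flow = 19.
By max-flow min-cut, the minimum cut capacity equals the max flow.
In the residual graph, reachable from Plant: {Plant, Bus2, Sub4, Bus4}.
Min-cut edges: Plant→Bus1 (3), Bus2→Sub3 (3), Sub4→Sub3 (8), Bus4→City (5); capacity 3 + 3 + 8 + 5 = 19.

19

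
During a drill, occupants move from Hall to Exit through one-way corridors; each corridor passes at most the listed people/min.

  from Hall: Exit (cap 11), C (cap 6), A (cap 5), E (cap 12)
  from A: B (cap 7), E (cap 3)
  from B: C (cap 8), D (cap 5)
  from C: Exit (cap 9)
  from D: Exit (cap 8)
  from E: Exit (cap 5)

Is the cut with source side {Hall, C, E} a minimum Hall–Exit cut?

Given cut capacity: 5 + 11 + 9 + 5 = 30.
Augment Hall→Exit: bottleneck 11, flow now 11.
Augment Hall→C→Exit: bottleneck 6, flow now 17.
Augment Hall→E→Exit: bottleneck 5, flow now 22.
Augment Hall→A→B→C→Exit: bottleneck 3, flow now 25.
Augment Hall→A→B→D→Exit: bottleneck 2, flow now 27.
No augmenting path remains; maximum flow = 27.
In the residual graph, reachable from Hall: {Hall, E}.
Min-cut edges: Hall→A (5), Hall→C (6), Hall→Exit (11), E→Exit (5); capacity 5 + 6 + 11 + 5 = 27.
Cut capacity 30 exceeds the max flow 27, so it is not minimum.

No — its capacity is 30, but the minimum cut has capacity 27.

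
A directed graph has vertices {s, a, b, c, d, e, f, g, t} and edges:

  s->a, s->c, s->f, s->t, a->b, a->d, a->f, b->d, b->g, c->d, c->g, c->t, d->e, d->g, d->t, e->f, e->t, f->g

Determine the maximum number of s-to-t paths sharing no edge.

Assign every edge capacity 1; by Menger, the answer equals the max flow.
Path s→t (+1); total 1.
Path s→c→t (+1); total 2.
Path s→a→d→t (+1); total 3.
No residual s→t path; max flow = 3.
Certifying cut of size 3: {s→a, s→c, s→t}.

3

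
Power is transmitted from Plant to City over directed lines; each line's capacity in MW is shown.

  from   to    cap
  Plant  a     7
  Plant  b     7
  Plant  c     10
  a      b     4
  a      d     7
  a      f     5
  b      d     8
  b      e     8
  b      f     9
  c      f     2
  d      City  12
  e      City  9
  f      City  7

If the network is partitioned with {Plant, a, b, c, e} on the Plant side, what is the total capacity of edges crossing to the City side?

Edges leaving {Plant, a, b, c, e}: a→d (7), a→f (5), b→d (8), b→f (9), c→f (2), e→City (9).
Cut capacity = 7 + 5 + 8 + 9 + 2 + 9 = 40.

40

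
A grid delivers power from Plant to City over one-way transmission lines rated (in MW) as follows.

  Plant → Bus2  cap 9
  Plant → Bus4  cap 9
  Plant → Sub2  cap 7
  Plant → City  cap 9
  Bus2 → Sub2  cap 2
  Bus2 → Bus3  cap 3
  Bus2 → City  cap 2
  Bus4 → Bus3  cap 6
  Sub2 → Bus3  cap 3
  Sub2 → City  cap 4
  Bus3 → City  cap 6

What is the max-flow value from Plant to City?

Augment Plant→City: bottleneck 9, flow now 9.
Augment Plant→Bus2→City: bottleneck 2, flow now 11.
Augment Plant→Sub2→City: bottleneck 4, flow now 15.
Augment Plant→Bus2→Bus3→City: bottleneck 3, flow now 18.
Augment Plant→Bus4→Bus3→City: bottleneck 3, flow now 21.
No augmenting path remains; maximum flow = 21.
In the residual graph, reachable from Plant: {Plant, Bus2, Bus4, Sub2, Bus3}.
Min-cut edges: Plant→City (9), Bus2→City (2), Sub2→City (4), Bus3→City (6); capacity 9 + 2 + 4 + 6 = 21.
This cut is saturated, so no flow can exceed 21.

21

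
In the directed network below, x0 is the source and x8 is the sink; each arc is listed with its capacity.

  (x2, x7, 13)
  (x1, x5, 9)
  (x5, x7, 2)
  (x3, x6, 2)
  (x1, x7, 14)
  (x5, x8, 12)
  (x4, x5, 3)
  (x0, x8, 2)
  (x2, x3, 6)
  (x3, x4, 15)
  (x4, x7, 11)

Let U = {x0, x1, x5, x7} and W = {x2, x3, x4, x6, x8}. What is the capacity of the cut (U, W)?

Edges leaving {x0, x1, x5, x7}: x0→x8 (2), x5→x8 (12).
Cut capacity = 2 + 12 = 14.

14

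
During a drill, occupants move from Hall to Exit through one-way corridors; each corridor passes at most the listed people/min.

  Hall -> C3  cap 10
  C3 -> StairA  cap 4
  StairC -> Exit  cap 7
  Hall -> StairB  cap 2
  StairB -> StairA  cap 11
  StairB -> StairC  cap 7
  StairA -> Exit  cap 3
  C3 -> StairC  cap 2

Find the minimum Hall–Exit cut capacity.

7

Augment Hall→StairB→StairC→Exit: bottleneck 2, flow now 2.
Augment Hall→C3→StairC→Exit: bottleneck 2, flow now 4.
Augment Hall→C3→StairA→Exit: bottleneck 3, flow now 7.
No augmenting path remains; maximum flow = 7.
By max-flow min-cut, the minimum cut capacity equals the max flow.
In the residual graph, reachable from Hall: {Hall, C3, StairA}.
Min-cut edges: Hall→StairB (2), C3→StairC (2), StairA→Exit (3); capacity 2 + 2 + 3 = 7.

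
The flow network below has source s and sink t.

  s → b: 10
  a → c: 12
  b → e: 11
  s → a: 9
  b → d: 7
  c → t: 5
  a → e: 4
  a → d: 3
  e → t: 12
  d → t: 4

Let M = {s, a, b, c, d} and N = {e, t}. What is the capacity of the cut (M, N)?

Edges leaving {s, a, b, c, d}: a→e (4), b→e (11), c→t (5), d→t (4).
Cut capacity = 4 + 11 + 5 + 4 = 24.

24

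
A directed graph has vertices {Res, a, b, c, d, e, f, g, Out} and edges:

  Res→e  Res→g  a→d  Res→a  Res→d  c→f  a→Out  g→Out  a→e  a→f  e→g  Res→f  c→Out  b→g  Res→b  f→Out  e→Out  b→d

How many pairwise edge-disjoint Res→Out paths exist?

4

Assign every edge capacity 1; by Menger, the answer equals the max flow.
Path Res→a→Out (+1); total 1.
Path Res→e→Out (+1); total 2.
Path Res→f→Out (+1); total 3.
Path Res→g→Out (+1); total 4.
No residual Res→Out path; max flow = 4.
Certifying cut of size 4: {Res→a, Res→e, Res→f, g→Out}.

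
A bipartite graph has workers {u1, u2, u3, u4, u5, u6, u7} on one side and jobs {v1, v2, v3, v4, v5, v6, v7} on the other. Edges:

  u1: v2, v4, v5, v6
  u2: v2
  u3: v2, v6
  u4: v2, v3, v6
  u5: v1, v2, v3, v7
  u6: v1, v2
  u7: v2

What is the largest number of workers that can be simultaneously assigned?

Unit-capacity flow: source→left, listed edges, right→sink; max matching = max flow.
Augmenting path u1→v2 (+1); matched 1.
Augmenting path u3→v6 (+1); matched 2.
Augmenting path u4→v3 (+1); matched 3.
Augmenting path u5→v1 (+1); matched 4.
Augmenting path u2→v2→u1→v4 (+1); matched 5.
Augmenting path u6→v1→u5→v7 (+1); matched 6.
No augmenting path remains; maximum matching = 6.
König certificate: {u1, u3, u4, u5, u6, v2} is a vertex cover of size 6 (every listed pair touches it), so no matching can be larger.

6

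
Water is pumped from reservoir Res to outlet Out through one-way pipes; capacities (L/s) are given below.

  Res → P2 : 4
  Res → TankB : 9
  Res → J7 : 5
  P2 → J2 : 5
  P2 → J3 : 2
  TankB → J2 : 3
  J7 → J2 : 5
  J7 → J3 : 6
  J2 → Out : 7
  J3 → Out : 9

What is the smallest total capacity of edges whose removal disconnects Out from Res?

12

Augment Res→P2→J2→Out: bottleneck 4, flow now 4.
Augment Res→TankB→J2→Out: bottleneck 3, flow now 7.
Augment Res→J7→J3→Out: bottleneck 5, flow now 12.
No augmenting path remains; maximum flow = 12.
By max-flow min-cut, the minimum cut capacity equals the max flow.
In the residual graph, reachable from Res: {Res, TankB}.
Min-cut edges: Res→P2 (4), Res→J7 (5), TankB→J2 (3); capacity 4 + 5 + 3 = 12.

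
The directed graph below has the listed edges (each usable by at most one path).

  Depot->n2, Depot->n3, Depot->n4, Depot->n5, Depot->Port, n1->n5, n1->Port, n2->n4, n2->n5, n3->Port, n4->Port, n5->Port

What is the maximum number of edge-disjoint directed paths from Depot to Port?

Assign every edge capacity 1; by Menger, the answer equals the max flow.
Path Depot→Port (+1); total 1.
Path Depot→n3→Port (+1); total 2.
Path Depot→n4→Port (+1); total 3.
Path Depot→n5→Port (+1); total 4.
No residual Depot→Port path; max flow = 4.
Certifying cut of size 4: {Depot→Port, Depot→n3, n4→Port, n5→Port}.

4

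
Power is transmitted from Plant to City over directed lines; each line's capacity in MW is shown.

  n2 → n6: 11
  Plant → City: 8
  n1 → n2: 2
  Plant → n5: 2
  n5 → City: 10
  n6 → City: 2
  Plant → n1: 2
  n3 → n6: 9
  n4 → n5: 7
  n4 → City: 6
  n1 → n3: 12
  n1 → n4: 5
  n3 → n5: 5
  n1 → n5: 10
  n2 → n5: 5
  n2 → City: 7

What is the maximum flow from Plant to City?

Augment Plant→City: bottleneck 8, flow now 8.
Augment Plant→n5→City: bottleneck 2, flow now 10.
Augment Plant→n1→n2→City: bottleneck 2, flow now 12.
No augmenting path remains; maximum flow = 12.
In the residual graph, reachable from Plant: {Plant}.
Min-cut edges: Plant→n1 (2), Plant→n5 (2), Plant→City (8); capacity 2 + 2 + 8 = 12.
This cut is saturated, so no flow can exceed 12.

12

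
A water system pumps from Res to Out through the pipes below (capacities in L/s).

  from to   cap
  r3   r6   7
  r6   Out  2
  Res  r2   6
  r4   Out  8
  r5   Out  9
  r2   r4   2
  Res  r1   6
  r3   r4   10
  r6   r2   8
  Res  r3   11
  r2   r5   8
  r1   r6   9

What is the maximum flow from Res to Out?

Augment Res→r1→r6→Out: bottleneck 2, flow now 2.
Augment Res→r2→r4→Out: bottleneck 2, flow now 4.
Augment Res→r2→r5→Out: bottleneck 4, flow now 8.
Augment Res→r3→r4→Out: bottleneck 6, flow now 14.
Augment Res→r1→r6→r2→r5→Out: bottleneck 4, flow now 18.
No augmenting path remains; maximum flow = 18.
In the residual graph, reachable from Res: {Res, r1, r2, r3, r4, r6}.
Min-cut edges: r2→r5 (8), r4→Out (8), r6→Out (2); capacity 8 + 8 + 2 = 18.
This cut is saturated, so no flow can exceed 18.

18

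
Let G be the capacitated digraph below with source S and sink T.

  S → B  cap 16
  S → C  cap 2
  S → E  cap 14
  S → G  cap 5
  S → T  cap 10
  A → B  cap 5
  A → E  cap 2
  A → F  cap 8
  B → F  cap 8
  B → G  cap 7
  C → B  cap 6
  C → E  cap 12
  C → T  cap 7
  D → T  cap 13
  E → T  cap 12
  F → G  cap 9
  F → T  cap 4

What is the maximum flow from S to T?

28

Augment S→T: bottleneck 10, flow now 10.
Augment S→C→T: bottleneck 2, flow now 12.
Augment S→E→T: bottleneck 12, flow now 24.
Augment S→B→F→T: bottleneck 4, flow now 28.
No augmenting path remains; maximum flow = 28.
In the residual graph, reachable from S: {S, B, E, F, G}.
Min-cut edges: S→C (2), S→T (10), E→T (12), F→T (4); capacity 2 + 10 + 12 + 4 = 28.
This cut is saturated, so no flow can exceed 28.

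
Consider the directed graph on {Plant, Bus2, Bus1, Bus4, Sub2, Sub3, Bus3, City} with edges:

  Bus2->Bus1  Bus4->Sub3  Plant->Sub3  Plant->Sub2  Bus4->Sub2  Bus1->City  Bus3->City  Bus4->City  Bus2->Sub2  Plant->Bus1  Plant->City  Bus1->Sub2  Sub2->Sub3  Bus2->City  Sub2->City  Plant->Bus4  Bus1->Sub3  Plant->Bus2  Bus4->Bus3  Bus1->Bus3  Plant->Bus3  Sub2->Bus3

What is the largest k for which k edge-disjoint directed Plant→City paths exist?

Assign every edge capacity 1; by Menger, the answer equals the max flow.
Path Plant→City (+1); total 1.
Path Plant→Bus2→City (+1); total 2.
Path Plant→Bus1→City (+1); total 3.
Path Plant→Bus4→City (+1); total 4.
Path Plant→Sub2→City (+1); total 5.
Path Plant→Bus3→City (+1); total 6.
No residual Plant→City path; max flow = 6.
Certifying cut of size 6: {Plant→Bus1, Plant→Bus2, Plant→Bus3, Plant→Bus4, Plant→City, Plant→Sub2}.

6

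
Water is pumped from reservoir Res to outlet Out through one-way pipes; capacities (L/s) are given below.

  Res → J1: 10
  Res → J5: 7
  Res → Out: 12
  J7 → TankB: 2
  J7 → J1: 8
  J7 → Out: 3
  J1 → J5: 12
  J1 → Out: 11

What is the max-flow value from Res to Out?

Augment Res→Out: bottleneck 12, flow now 12.
Augment Res→J1→Out: bottleneck 10, flow now 22.
No augmenting path remains; maximum flow = 22.
In the residual graph, reachable from Res: {Res, J5}.
Min-cut edges: Res→J1 (10), Res→Out (12); capacity 10 + 12 = 22.
This cut is saturated, so no flow can exceed 22.

22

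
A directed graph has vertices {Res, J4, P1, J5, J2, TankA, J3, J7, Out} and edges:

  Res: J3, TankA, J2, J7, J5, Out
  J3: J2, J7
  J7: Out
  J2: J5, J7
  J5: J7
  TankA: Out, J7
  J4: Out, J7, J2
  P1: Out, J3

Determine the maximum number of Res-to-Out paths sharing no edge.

3

Assign every edge capacity 1; by Menger, the answer equals the max flow.
Path Res→Out (+1); total 1.
Path Res→TankA→Out (+1); total 2.
Path Res→J7→Out (+1); total 3.
No residual Res→Out path; max flow = 3.
Certifying cut of size 3: {J7→Out, Res→Out, Res→TankA}.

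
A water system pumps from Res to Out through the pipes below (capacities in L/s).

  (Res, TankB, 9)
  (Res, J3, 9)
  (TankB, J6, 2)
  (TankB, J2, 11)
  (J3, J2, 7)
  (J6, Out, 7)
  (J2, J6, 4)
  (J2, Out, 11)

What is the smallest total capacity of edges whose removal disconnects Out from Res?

16

Augment Res→TankB→J6→Out: bottleneck 2, flow now 2.
Augment Res→TankB→J2→Out: bottleneck 7, flow now 9.
Augment Res→J3→J2→Out: bottleneck 4, flow now 13.
Augment Res→J3→J2→J6→Out: bottleneck 3, flow now 16.
No augmenting path remains; maximum flow = 16.
By max-flow min-cut, the minimum cut capacity equals the max flow.
In the residual graph, reachable from Res: {Res, J3}.
Min-cut edges: Res→TankB (9), J3→J2 (7); capacity 9 + 7 = 16.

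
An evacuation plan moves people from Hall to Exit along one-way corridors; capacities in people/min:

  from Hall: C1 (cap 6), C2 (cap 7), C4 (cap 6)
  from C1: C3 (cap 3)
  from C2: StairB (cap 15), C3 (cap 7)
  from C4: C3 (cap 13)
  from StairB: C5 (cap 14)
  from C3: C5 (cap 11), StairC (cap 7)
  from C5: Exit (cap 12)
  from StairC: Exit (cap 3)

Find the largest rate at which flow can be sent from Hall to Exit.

15

Augment Hall→C1→C3→C5→Exit: bottleneck 3, flow now 3.
Augment Hall→C2→StairB→C5→Exit: bottleneck 7, flow now 10.
Augment Hall→C4→C3→C5→Exit: bottleneck 2, flow now 12.
Augment Hall→C4→C3→StairC→Exit: bottleneck 3, flow now 15.
No augmenting path remains; maximum flow = 15.
In the residual graph, reachable from Hall: {Hall, C1, C2, C4, StairB, C3, C5, StairC}.
Min-cut edges: C5→Exit (12), StairC→Exit (3); capacity 12 + 3 = 15.
This cut is saturated, so no flow can exceed 15.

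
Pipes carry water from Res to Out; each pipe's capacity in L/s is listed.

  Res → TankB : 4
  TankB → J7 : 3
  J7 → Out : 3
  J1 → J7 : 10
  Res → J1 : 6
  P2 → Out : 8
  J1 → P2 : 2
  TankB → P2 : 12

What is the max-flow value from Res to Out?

Augment Res→J1→P2→Out: bottleneck 2, flow now 2.
Augment Res→J1→J7→Out: bottleneck 3, flow now 5.
Augment Res→TankB→P2→Out: bottleneck 4, flow now 9.
No augmenting path remains; maximum flow = 9.
In the residual graph, reachable from Res: {Res, J1, J7}.
Min-cut edges: Res→TankB (4), J1→P2 (2), J7→Out (3); capacity 4 + 2 + 3 = 9.
This cut is saturated, so no flow can exceed 9.

9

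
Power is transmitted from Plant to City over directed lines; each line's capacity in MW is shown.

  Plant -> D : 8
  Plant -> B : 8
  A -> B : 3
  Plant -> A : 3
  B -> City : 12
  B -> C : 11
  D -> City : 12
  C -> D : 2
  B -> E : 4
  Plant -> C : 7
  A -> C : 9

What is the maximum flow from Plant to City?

21

Augment Plant→B→City: bottleneck 8, flow now 8.
Augment Plant→D→City: bottleneck 8, flow now 16.
Augment Plant→A→B→City: bottleneck 3, flow now 19.
Augment Plant→C→D→City: bottleneck 2, flow now 21.
No augmenting path remains; maximum flow = 21.
In the residual graph, reachable from Plant: {Plant, C}.
Min-cut edges: Plant→A (3), Plant→B (8), Plant→D (8), C→D (2); capacity 3 + 8 + 8 + 2 = 21.
This cut is saturated, so no flow can exceed 21.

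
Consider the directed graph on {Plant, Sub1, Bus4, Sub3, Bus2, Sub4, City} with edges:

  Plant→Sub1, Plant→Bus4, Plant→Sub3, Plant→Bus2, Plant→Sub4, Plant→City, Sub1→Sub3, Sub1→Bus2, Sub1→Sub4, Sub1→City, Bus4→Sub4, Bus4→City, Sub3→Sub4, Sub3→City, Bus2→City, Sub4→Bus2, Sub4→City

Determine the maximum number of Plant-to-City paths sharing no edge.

6

Assign every edge capacity 1; by Menger, the answer equals the max flow.
Path Plant→City (+1); total 1.
Path Plant→Sub1→City (+1); total 2.
Path Plant→Bus4→City (+1); total 3.
Path Plant→Sub3→City (+1); total 4.
Path Plant→Bus2→City (+1); total 5.
Path Plant→Sub4→City (+1); total 6.
No residual Plant→City path; max flow = 6.
Certifying cut of size 6: {Plant→Bus2, Plant→Bus4, Plant→City, Plant→Sub1, Plant→Sub3, Plant→Sub4}.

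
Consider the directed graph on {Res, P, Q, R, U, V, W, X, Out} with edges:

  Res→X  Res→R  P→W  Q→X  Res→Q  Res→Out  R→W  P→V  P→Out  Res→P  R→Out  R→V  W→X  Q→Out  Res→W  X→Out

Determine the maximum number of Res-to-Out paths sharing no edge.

5

Assign every edge capacity 1; by Menger, the answer equals the max flow.
Path Res→Out (+1); total 1.
Path Res→P→Out (+1); total 2.
Path Res→Q→Out (+1); total 3.
Path Res→R→Out (+1); total 4.
Path Res→X→Out (+1); total 5.
No residual Res→Out path; max flow = 5.
Certifying cut of size 5: {Res→Out, Res→P, Res→Q, Res→R, X→Out}.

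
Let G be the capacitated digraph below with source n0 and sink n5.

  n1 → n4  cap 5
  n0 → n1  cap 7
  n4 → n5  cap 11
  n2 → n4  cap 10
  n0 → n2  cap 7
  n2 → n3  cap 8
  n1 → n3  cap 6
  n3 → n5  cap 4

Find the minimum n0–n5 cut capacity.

Augment n0→n1→n3→n5: bottleneck 4, flow now 4.
Augment n0→n1→n4→n5: bottleneck 3, flow now 7.
Augment n0→n2→n4→n5: bottleneck 7, flow now 14.
No augmenting path remains; maximum flow = 14.
By max-flow min-cut, the minimum cut capacity equals the max flow.
In the residual graph, reachable from n0: {n0}.
Min-cut edges: n0→n1 (7), n0→n2 (7); capacity 7 + 7 = 14.

14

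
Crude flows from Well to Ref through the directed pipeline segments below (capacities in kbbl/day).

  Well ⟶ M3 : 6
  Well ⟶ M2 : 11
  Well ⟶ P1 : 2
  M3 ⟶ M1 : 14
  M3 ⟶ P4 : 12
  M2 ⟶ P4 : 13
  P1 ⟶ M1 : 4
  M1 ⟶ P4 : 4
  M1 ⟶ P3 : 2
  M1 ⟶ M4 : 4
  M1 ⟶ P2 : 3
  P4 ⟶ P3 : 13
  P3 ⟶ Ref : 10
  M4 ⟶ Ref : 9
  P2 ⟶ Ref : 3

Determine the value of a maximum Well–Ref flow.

Augment Well→M3→M1→P3→Ref: bottleneck 2, flow now 2.
Augment Well→M3→M1→M4→Ref: bottleneck 4, flow now 6.
Augment Well→M2→P4→P3→Ref: bottleneck 8, flow now 14.
Augment Well→P1→M1→P2→Ref: bottleneck 2, flow now 16.
Augment Well→M2→P4→P3→M1→P2→Ref: bottleneck 1, flow now 17. (uses reverse residual edge)
No augmenting path remains; maximum flow = 17.
In the residual graph, reachable from Well: {Well, M3, M2, P1, M1, P4, P3}.
Min-cut edges: M1→M4 (4), M1→P2 (3), P3→Ref (10); capacity 4 + 3 + 10 = 17.
This cut is saturated, so no flow can exceed 17.

17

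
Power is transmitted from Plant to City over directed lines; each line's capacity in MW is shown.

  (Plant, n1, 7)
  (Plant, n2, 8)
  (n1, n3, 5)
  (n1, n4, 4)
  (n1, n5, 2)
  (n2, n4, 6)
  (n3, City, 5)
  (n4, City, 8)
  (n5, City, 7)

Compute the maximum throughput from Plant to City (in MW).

13

Augment Plant→n1→n3→City: bottleneck 5, flow now 5.
Augment Plant→n1→n4→City: bottleneck 2, flow now 7.
Augment Plant→n2→n4→City: bottleneck 6, flow now 13.
No augmenting path remains; maximum flow = 13.
In the residual graph, reachable from Plant: {Plant, n2}.
Min-cut edges: Plant→n1 (7), n2→n4 (6); capacity 7 + 6 = 13.
This cut is saturated, so no flow can exceed 13.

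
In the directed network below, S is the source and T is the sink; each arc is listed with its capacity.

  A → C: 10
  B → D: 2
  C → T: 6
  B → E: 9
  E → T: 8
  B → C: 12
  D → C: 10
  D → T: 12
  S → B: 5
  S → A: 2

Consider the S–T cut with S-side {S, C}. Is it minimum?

No — its capacity is 13, but the minimum cut has capacity 7.

Given cut capacity: 2 + 5 + 6 = 13.
Augment S→A→C→T: bottleneck 2, flow now 2.
Augment S→B→C→T: bottleneck 4, flow now 6.
Augment S→B→D→T: bottleneck 1, flow now 7.
No augmenting path remains; maximum flow = 7.
In the residual graph, reachable from S: {S}.
Min-cut edges: S→A (2), S→B (5); capacity 2 + 5 = 7.
Cut capacity 13 exceeds the max flow 7, so it is not minimum.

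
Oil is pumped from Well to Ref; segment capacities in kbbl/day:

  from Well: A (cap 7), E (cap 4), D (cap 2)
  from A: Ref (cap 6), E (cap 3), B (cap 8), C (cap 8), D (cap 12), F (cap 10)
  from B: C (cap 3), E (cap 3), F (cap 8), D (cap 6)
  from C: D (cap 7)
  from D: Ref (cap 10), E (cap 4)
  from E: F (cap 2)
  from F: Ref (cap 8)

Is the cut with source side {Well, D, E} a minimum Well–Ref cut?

Given cut capacity: 7 + 10 + 2 = 19.
Augment Well→A→Ref: bottleneck 6, flow now 6.
Augment Well→D→Ref: bottleneck 2, flow now 8.
Augment Well→A→D→Ref: bottleneck 1, flow now 9.
Augment Well→E→F→Ref: bottleneck 2, flow now 11.
No augmenting path remains; maximum flow = 11.
In the residual graph, reachable from Well: {Well, E}.
Min-cut edges: Well→A (7), Well→D (2), E→F (2); capacity 7 + 2 + 2 = 11.
Cut capacity 19 exceeds the max flow 11, so it is not minimum.

No — its capacity is 19, but the minimum cut has capacity 11.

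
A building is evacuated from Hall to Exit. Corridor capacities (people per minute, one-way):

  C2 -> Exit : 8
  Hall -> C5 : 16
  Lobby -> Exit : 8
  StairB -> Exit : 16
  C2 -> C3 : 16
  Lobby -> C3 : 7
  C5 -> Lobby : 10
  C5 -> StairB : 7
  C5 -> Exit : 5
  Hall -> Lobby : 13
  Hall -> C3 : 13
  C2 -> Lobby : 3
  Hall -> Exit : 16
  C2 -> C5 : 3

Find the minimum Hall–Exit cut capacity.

Augment Hall→Exit: bottleneck 16, flow now 16.
Augment Hall→C5→Exit: bottleneck 5, flow now 21.
Augment Hall→Lobby→Exit: bottleneck 8, flow now 29.
Augment Hall→C5→StairB→Exit: bottleneck 7, flow now 36.
No augmenting path remains; maximum flow = 36.
By max-flow min-cut, the minimum cut capacity equals the max flow.
In the residual graph, reachable from Hall: {Hall, C5, Lobby, C3}.
Min-cut edges: Hall→Exit (16), C5→StairB (7), C5→Exit (5), Lobby→Exit (8); capacity 16 + 7 + 5 + 8 = 36.

36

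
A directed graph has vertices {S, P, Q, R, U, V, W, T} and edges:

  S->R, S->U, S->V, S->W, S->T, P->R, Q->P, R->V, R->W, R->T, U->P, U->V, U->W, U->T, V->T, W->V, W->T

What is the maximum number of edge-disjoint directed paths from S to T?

Assign every edge capacity 1; by Menger, the answer equals the max flow.
Path S→T (+1); total 1.
Path S→R→T (+1); total 2.
Path S→U→T (+1); total 3.
Path S→V→T (+1); total 4.
Path S→W→T (+1); total 5.
No residual S→T path; max flow = 5.
Certifying cut of size 5: {S→R, S→T, S→U, S→V, S→W}.

5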